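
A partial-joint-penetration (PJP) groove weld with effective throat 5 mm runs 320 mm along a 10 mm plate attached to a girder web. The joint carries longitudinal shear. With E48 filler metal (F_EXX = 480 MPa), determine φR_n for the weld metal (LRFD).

φR_n ≈ 346 kN

Effective throat (given) t_e = 5 mm.
A_we = 5 × 320 = 1600 mm².
F_nw = 0.6 F_EXX = 288 MPa.
φR_n = 0.75 × 288 × 1600 × 10⁻³ = 345.6 kN.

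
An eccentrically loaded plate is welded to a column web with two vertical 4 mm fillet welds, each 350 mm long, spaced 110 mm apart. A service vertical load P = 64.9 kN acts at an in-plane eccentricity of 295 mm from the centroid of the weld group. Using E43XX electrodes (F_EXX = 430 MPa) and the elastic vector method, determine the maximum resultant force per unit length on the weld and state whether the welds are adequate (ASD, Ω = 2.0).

f_max ≈ 416 N/mm; NOT adequate

Total weld length L_w = 700 mm. Treat welds as unit-width lines.
Polar moment about centroid: J = 2[d³/12 + d(b/2)²] = 2[350³/12 + 350×55²] = 9263000 mm³.
Direct shear f_v = P/L_w = 64.9×10³ / 700 = 92.71 N/mm (vertical).
Torsion M = P·e = 64.9×10³ × 295 = 19146000 N·mm.
Critical point at (x, y) = (55, 175) from centroid. f_tx = M·y/J = 361.7 N/mm; f_ty = M·x/J = 113.7 N/mm.
Resultant f_max = √[f_tx² + (f_v + f_ty)²] = √[361.7² + (92.71 + 113.7)²] = 416.4 N/mm.
Capacity per unit length: r_n/Ω = (1/2.0) × 0.6 × 430 × (0.707 × 4) = 364.8 N/mm.
416.4 > 364.8 → NOT adequate.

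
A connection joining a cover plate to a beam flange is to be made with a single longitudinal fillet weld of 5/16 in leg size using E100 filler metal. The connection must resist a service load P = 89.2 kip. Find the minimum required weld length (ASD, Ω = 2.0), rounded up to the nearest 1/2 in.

L = 13.5 in

E100XX → F_EXX = 100 ksi.
Throat t_e = 0.707 × 0.3125 = 0.2209 in.
r_n/Ω = (0.6 × 100 × 0.2209) / 2.0 = 6.628 kip/in.
L_req = P / (r_n/Ω) = 89.2 / 6.628 = 13.46 in total.
Round up → use L = 13.5 in.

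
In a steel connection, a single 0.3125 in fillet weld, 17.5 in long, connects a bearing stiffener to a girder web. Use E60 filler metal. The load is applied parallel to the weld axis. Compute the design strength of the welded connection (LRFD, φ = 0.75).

φR_n ≈ 104 kips

E60XX → F_EXX = 60 ksi.
Effective throat t_e = 0.707 × 0.3125 = 0.2209 in.
Total length L = 17.5 in; A_we = 0.2209 × 17.5 = 3.866 in².
F_nw = 0.6 F_EXX = 0.6 × 60 = 36 ksi.
φR_n = 0.75 × 36 × 3.866 = 104.4 kips.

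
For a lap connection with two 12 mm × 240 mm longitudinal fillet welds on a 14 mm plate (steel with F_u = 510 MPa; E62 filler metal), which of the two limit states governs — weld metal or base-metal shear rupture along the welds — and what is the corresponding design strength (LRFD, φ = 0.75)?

E62XX → F_EXX = 620 MPa.
t_e = 0.707 × 12 = 8.484 mm; L = 480 mm.
Weld metal: φR_n = 0.75 × 0.6 × 620 × 8.484 × 480 × 10⁻³ = 1136 kN.
Base metal (shear rupture): φR_n = 0.75 × 0.6 × 510 × 14 × 480 × 10⁻³ = 1542 kN.
Governing: weld metal.

φR_n ≈ 1140 kN (weld metal governs)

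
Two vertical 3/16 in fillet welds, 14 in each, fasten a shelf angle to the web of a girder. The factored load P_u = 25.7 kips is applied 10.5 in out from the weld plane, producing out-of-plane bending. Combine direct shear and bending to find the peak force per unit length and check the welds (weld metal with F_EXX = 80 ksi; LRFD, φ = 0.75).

f_max ≈ 4.23 kip/in; adequate

L_w = 2 × 14 = 28 in; section modulus (unit throat) S = 2 × L²/6 = 65.33 in².
Direct shear f_v = P/L_w = 25.7/28 = 0.9179 kip/in.
Moment M = P × e = 25.7 × 10.5 = 269.85 kip·in; bending f_b = M/S = 4.13 kip/in.
f_max = √(f_v² + f_b²) = √(0.9179² + 4.13²) = 4.231 kip/in.
φr_n = 0.75 × 0.6 × 80 × (0.707 × 0.1875) = 4.772 kip/in → adequate.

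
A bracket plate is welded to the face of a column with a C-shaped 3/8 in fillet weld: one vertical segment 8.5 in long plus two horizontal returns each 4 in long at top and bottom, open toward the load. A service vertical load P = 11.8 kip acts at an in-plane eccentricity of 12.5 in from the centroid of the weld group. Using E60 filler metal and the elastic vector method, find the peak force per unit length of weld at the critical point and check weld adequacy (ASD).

E60XX → F_EXX = 60 ksi.
Total weld length L_w = 16.5 in. Treat welds as unit-width lines.
Centroid: x̄ = 2×4×2 / 16.5 = 0.9697 in from the vertical weld.
Polar moment about centroid: J = I_x + I_y = [8.5³/12 + 2×4×4.25²] + [8.5×0.9697² + 2(4³/12 + 4×1.03²)] = 222.8 in³.
Direct shear f_v = P/L_w = 11.8 / 16.5 = 0.7152 kip/in (vertical).
Torsion M = P·e = 11.8 × 12.5 = 147.5 kip·in.
Critical point at (x, y) = (3.03, 4.25) from centroid. f_tx = M·y/J = 2.813 kip/in; f_ty = M·x/J = 2.006 kip/in.
Resultant f_max = √[f_tx² + (f_v + f_ty)²] = √[2.813² + (0.7152 + 2.006)²] = 3.914 kip/in.
Capacity per unit length: r_n/Ω = (1/2.0) × 0.6 × 60 × (0.707 × 0.375) = 4.772 kip/in.
3.914 ≤ 4.772 → adequate.

f_max ≈ 3.91 kip/in; adequate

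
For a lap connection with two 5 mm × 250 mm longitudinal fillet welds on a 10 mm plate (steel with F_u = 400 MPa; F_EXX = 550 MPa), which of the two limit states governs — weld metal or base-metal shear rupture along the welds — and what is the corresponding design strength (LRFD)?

φR_n ≈ 437 kN (weld metal governs)

t_e = 0.707 × 5 = 3.535 mm; L = 500 mm.
Weld metal: φR_n = 0.75 × 0.6 × 550 × 3.535 × 500 × 10⁻³ = 437.5 kN.
Base metal (shear rupture): φR_n = 0.75 × 0.6 × 400 × 10 × 500 × 10⁻³ = 900 kN.
Governing: weld metal.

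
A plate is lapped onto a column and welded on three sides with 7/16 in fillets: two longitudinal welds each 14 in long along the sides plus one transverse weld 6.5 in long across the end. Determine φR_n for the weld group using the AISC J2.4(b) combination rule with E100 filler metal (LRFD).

E100XX → F_EXX = 100 ksi.
t_e = 0.707 × 0.4375 = 0.3093 in.
R_nwl = 0.6 × 100 × 0.3093 × 28 = 519.6 kip (longitudinal, 2 welds).
R_nwt = 0.6 × 100 × 0.3093 × 6.5 = 120.6 kip (transverse, base value).
(i) R_nwl + R_nwt = 640.3 kip; (ii) 0.85 R_nwl + 1.5 R_nwt = 622.6 kip.
R_n = max = 640.3 kip [governs: (i)]; φR_n = 480.2 kip.

φR_n ≈ 480 kip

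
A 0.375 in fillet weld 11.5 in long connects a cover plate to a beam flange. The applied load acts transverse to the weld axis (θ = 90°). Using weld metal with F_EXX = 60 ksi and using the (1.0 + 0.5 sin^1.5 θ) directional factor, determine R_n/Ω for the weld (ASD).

t_e = 0.707 × 0.375 = 0.2651 in; A_we = 0.2651 × 11.5 = 3.049 in².
Directional factor: 1.0 + 0.5 sin^1.5(90°) = 1.5.
F_nw = 0.6 × 60 × 1.5 = 54 ksi.
R_n/Ω = (54 × 3.049) / 2.0 = 82.32 kips.

R_n/Ω ≈ 82.3 kips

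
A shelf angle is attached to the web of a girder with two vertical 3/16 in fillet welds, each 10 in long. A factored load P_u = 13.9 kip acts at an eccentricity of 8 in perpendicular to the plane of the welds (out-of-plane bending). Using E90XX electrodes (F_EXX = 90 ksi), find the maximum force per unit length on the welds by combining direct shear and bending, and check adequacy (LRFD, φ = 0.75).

L_w = 2 × 10 = 20 in; section modulus (unit throat) S = 2 × L²/6 = 33.33 in².
Direct shear f_v = P/L_w = 13.9/20 = 0.695 kip/in.
Moment M = P × e = 13.9 × 8 = 111.2 kip·in; bending f_b = M/S = 3.336 kip/in.
f_max = √(f_v² + f_b²) = √(0.695² + 3.336²) = 3.408 kip/in.
φr_n = 0.75 × 0.6 × 90 × (0.707 × 0.1875) = 5.369 kip/in → adequate.

f_max ≈ 3.41 kip/in; adequate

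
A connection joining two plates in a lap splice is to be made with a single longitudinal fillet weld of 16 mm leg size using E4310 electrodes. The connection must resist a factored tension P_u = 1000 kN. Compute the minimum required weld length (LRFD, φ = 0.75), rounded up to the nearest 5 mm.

E43XX → F_EXX = 430 MPa.
Throat t_e = 0.707 × 16 = 11.31 mm.
φr_n = 0.75 × 0.6 × 430 × 11.31 × 10⁻³ = 2.189 kN/mm.
L_req = P_u / φr_n = 1000 / 2.189 = 456.9 mm total.
Round up → use L = 460 mm.

L = 460 mm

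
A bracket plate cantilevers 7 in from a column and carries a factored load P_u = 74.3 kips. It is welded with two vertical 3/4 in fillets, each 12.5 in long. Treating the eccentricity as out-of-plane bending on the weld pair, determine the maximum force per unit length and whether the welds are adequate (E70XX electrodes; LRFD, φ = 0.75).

f_max ≈ 10.4 kip/in; adequate

E70XX → F_EXX = 70 ksi.
L_w = 2 × 12.5 = 25 in; section modulus (unit throat) S = 2 × L²/6 = 52.08 in².
Direct shear f_v = P/L_w = 74.3/25 = 2.972 kip/in.
Moment M = P × e = 74.3 × 7 = 520.1 kip·in; bending f_b = M/S = 9.986 kip/in.
f_max = √(f_v² + f_b²) = √(2.972² + 9.986²) = 10.42 kip/in.
φr_n = 0.75 × 0.6 × 70 × (0.707 × 0.75) = 16.7 kip/in → adequate.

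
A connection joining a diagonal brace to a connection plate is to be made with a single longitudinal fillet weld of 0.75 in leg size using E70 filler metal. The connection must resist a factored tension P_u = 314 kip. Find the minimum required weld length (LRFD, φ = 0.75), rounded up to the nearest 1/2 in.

L = 19 in

E70XX → F_EXX = 70 ksi.
Throat t_e = 0.707 × 0.75 = 0.5302 in.
φr_n = 0.75 × 0.6 × 70 × 0.5302 = 16.7 kip/in.
L_req = P_u / φr_n = 314 / 16.7 = 18.8 in total.
Round up → use L = 19 in.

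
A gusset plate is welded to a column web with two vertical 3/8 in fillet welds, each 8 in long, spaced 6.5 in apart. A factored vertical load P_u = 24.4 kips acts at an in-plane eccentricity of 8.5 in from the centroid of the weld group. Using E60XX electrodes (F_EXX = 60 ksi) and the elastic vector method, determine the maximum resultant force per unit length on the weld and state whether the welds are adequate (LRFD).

Total weld length L_w = 16 in. Treat welds as unit-width lines.
Polar moment about centroid: J = 2[d³/12 + d(b/2)²] = 2[8³/12 + 8×3.25²] = 254.3 in³.
Direct shear f_v = P/L_w = 24.4 / 16 = 1.525 kip/in (vertical).
Torsion M = P·e = 24.4 × 8.5 = 207.4 kip·in.
Critical point at (x, y) = (3.25, 4) from centroid. f_tx = M·y/J = 3.262 kip/in; f_ty = M·x/J = 2.65 kip/in.
Resultant f_max = √[f_tx² + (f_v + f_ty)²] = √[3.262² + (1.525 + 2.65)²] = 5.298 kip/in.
Capacity per unit length: φr_n = 0.75 × 0.6 × 60 × (0.707 × 0.375) = 7.158 kip/in.
5.298 ≤ 7.158 → adequate.

f_max ≈ 5.3 kip/in; adequate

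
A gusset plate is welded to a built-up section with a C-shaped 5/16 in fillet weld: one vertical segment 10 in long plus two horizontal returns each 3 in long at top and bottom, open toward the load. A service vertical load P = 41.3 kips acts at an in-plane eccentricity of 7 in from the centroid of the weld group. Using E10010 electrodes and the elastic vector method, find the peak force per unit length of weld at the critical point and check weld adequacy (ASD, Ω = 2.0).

f_max ≈ 8 kip/in; NOT adequate

E100XX → F_EXX = 100 ksi.
Total weld length L_w = 16 in. Treat welds as unit-width lines.
Centroid: x̄ = 2×3×1.5 / 16 = 0.5625 in from the vertical weld.
Polar moment about centroid: J = I_x + I_y = [10³/12 + 2×3×5²] + [10×0.5625² + 2(3³/12 + 3×0.9375²)] = 246.3 in³.
Direct shear f_v = P/L_w = 41.3 / 16 = 2.581 kip/in (vertical).
Torsion M = P·e = 41.3 × 7 = 289.1 kip·in.
Critical point at (x, y) = (2.438, 5) from centroid. f_tx = M·y/J = 5.87 kip/in; f_ty = M·x/J = 2.861 kip/in.
Resultant f_max = √[f_tx² + (f_v + f_ty)²] = √[5.87² + (2.581 + 2.861)²] = 8.005 kip/in.
Capacity per unit length: r_n/Ω = (1/2.0) × 0.6 × 100 × (0.707 × 0.3125) = 6.628 kip/in.
8.005 > 6.628 → NOT adequate.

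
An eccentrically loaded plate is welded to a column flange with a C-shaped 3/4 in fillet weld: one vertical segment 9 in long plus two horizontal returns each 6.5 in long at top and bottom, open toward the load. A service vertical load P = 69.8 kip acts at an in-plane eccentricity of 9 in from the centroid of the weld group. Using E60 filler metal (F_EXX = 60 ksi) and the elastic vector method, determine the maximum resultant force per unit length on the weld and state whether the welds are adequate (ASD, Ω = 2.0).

f_max ≈ 11.9 kip/in; NOT adequate

Total weld length L_w = 22 in. Treat welds as unit-width lines.
Centroid: x̄ = 2×6.5×3.25 / 22 = 1.92 in from the vertical weld.
Polar moment about centroid: J = I_x + I_y = [9³/12 + 2×6.5×4.5²] + [9×1.92² + 2(6.5³/12 + 6.5×1.33²)] = 425.9 in³.
Direct shear f_v = P/L_w = 69.8 / 22 = 3.173 kip/in (vertical).
Torsion M = P·e = 69.8 × 9 = 628.2 kip·in.
Critical point at (x, y) = (4.58, 4.5) from centroid. f_tx = M·y/J = 6.637 kip/in; f_ty = M·x/J = 6.754 kip/in.
Resultant f_max = √[f_tx² + (f_v + f_ty)²] = √[6.637² + (3.173 + 6.754)²] = 11.94 kip/in.
Capacity per unit length: r_n/Ω = (1/2.0) × 0.6 × 60 × (0.707 × 0.75) = 9.544 kip/in.
11.94 > 9.544 → NOT adequate.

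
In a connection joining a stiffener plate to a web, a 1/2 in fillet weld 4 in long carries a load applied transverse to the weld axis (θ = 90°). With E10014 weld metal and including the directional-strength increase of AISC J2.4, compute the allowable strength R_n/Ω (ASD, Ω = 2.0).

E100XX → F_EXX = 100 ksi.
t_e = 0.707 × 0.5 = 0.3535 in; A_we = 0.3535 × 4 = 1.414 in².
Directional factor: 1.0 + 0.5 sin^1.5(90°) = 1.5.
F_nw = 0.6 × 100 × 1.5 = 90 ksi.
R_n/Ω = (90 × 1.414) / 2.0 = 63.63 kip.

R_n/Ω ≈ 63.6 kip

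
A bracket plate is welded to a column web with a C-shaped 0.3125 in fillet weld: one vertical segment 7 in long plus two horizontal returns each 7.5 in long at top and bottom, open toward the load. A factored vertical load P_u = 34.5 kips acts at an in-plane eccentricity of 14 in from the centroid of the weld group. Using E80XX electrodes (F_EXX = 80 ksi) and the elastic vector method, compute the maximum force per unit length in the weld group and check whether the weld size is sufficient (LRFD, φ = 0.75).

f_max ≈ 9.69 kip/in; NOT adequate

Total weld length L_w = 22 in. Treat welds as unit-width lines.
Centroid: x̄ = 2×7.5×3.75 / 22 = 2.557 in from the vertical weld.
Polar moment about centroid: J = I_x + I_y = [7³/12 + 2×7.5×3.5²] + [7×2.557² + 2(7.5³/12 + 7.5×1.193²)] = 349.8 in³.
Direct shear f_v = P/L_w = 34.5 / 22 = 1.568 kip/in (vertical).
Torsion M = P·e = 34.5 × 14 = 483 kip·in.
Critical point at (x, y) = (4.943, 3.5) from centroid. f_tx = M·y/J = 4.833 kip/in; f_ty = M·x/J = 6.826 kip/in.
Resultant f_max = √[f_tx² + (f_v + f_ty)²] = √[4.833² + (1.568 + 6.826)²] = 9.686 kip/in.
Capacity per unit length: φr_n = 0.75 × 0.6 × 80 × (0.707 × 0.3125) = 7.954 kip/in.
9.686 > 7.954 → NOT adequate.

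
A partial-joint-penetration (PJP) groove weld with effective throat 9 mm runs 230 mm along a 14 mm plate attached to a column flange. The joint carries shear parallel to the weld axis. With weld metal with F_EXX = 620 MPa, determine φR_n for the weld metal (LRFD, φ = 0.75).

Effective throat (given) t_e = 9 mm.
A_we = 9 × 230 = 2070 mm².
F_nw = 0.6 F_EXX = 372 MPa.
φR_n = 0.75 × 372 × 2070 × 10⁻³ = 577.5 kN.

φR_n ≈ 578 kN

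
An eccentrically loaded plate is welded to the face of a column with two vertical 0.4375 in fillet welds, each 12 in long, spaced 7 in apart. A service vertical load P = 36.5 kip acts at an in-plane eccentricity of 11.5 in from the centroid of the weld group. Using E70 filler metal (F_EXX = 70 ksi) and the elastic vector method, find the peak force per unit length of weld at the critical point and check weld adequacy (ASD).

Total weld length L_w = 24 in. Treat welds as unit-width lines.
Polar moment about centroid: J = 2[d³/12 + d(b/2)²] = 2[12³/12 + 12×3.5²] = 582 in³.
Direct shear f_v = P/L_w = 36.5 / 24 = 1.521 kip/in (vertical).
Torsion M = P·e = 36.5 × 11.5 = 419.75 kip·in.
Critical point at (x, y) = (3.5, 6) from centroid. f_tx = M·y/J = 4.327 kip/in; f_ty = M·x/J = 2.524 kip/in.
Resultant f_max = √[f_tx² + (f_v + f_ty)²] = √[4.327² + (1.521 + 2.524)²] = 5.924 kip/in.
Capacity per unit length: r_n/Ω = (1/2.0) × 0.6 × 70 × (0.707 × 0.4375) = 6.496 kip/in.
5.924 ≤ 6.496 → adequate.

f_max ≈ 5.92 kip/in; adequate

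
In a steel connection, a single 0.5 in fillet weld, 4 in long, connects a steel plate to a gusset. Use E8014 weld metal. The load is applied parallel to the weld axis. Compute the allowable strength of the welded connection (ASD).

E80XX → F_EXX = 80 ksi.
Effective throat t_e = 0.707 × 0.5 = 0.3535 in.
Total length L = 4 in; A_we = 0.3535 × 4 = 1.414 in².
F_nw = 0.6 F_EXX = 0.6 × 80 = 48 ksi.
R_n = 48 × 1.414 = 67.87 kips; R_n/Ω = 67.87/2.0 = 33.94 kips.

R_n/Ω ≈ 33.9 kips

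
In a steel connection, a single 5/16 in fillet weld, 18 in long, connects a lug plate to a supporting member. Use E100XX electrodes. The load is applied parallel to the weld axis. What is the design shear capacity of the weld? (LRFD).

E100XX → F_EXX = 100 ksi.
Effective throat t_e = 0.707 × 0.3125 = 0.2209 in.
Total length L = 18 in; A_we = 0.2209 × 18 = 3.977 in².
F_nw = 0.6 F_EXX = 0.6 × 100 = 60 ksi.
φR_n = 0.75 × 60 × 3.977 = 179 kip.

φR_n ≈ 179 kip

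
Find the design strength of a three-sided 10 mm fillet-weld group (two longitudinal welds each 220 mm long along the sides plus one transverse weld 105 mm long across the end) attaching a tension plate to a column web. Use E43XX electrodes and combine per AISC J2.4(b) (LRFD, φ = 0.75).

φR_n ≈ 746 kN

E43XX → F_EXX = 430 MPa.
t_e = 0.707 × 10 = 7.07 mm.
R_nwl = 0.6 × 430 × 7.07 × 440 × 10⁻³ = 802.6 kN (longitudinal, 2 welds).
R_nwt = 0.6 × 430 × 7.07 × 105 × 10⁻³ = 191.5 kN (transverse, base value).
(i) R_nwl + R_nwt = 994.1 kN; (ii) 0.85 R_nwl + 1.5 R_nwt = 969.5 kN.
R_n = max = 994.1 kN [governs: (i)]; φR_n = 745.6 kN.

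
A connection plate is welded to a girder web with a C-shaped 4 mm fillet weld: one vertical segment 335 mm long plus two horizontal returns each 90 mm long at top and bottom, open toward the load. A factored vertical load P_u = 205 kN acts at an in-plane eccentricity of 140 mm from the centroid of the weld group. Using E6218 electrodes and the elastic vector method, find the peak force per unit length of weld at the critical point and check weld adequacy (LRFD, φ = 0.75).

E62XX → F_EXX = 620 MPa.
Total weld length L_w = 515 mm. Treat welds as unit-width lines.
Centroid: x̄ = 2×90×45 / 515 = 15.73 mm from the vertical weld.
Polar moment about centroid: J = I_x + I_y = [335³/12 + 2×90×167.5²] + [335×15.73² + 2(90³/12 + 90×29.27²)] = 8542000 mm³.
Direct shear f_v = P/L_w = 205×10³ / 515 = 398.1 N/mm (vertical).
Torsion M = P·e = 205×10³ × 140 = 28700000 N·mm.
Critical point at (x, y) = (74.27, 167.5) from centroid. f_tx = M·y/J = 562.8 N/mm; f_ty = M·x/J = 249.6 N/mm.
Resultant f_max = √[f_tx² + (f_v + f_ty)²] = √[562.8² + (398.1 + 249.6)²] = 858 N/mm.
Capacity per unit length: φr_n = 0.75 × 0.6 × 620 × (0.707 × 4) = 789 N/mm.
858 > 789 → NOT adequate.

f_max ≈ 858 N/mm; NOT adequate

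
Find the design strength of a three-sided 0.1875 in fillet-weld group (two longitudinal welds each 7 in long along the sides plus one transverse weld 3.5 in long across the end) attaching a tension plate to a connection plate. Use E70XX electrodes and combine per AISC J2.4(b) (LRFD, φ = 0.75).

φR_n ≈ 73.1 kip

E70XX → F_EXX = 70 ksi.
t_e = 0.707 × 0.1875 = 0.1326 in.
R_nwl = 0.6 × 70 × 0.1326 × 14 = 77.95 kip (longitudinal, 2 welds).
R_nwt = 0.6 × 70 × 0.1326 × 3.5 = 19.49 kip (transverse, base value).
(i) R_nwl + R_nwt = 97.43 kip; (ii) 0.85 R_nwl + 1.5 R_nwt = 95.48 kip.
R_n = max = 97.43 kip [governs: (i)]; φR_n = 73.08 kip.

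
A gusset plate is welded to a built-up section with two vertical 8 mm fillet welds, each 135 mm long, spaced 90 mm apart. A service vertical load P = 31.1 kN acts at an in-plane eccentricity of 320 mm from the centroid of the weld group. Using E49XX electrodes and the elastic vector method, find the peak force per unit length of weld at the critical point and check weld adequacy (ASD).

E49XX → F_EXX = 490 MPa.
Total weld length L_w = 270 mm. Treat welds as unit-width lines.
Polar moment about centroid: J = 2[d³/12 + d(b/2)²] = 2[135³/12 + 135×45²] = 956800 mm³.
Direct shear f_v = P/L_w = 31.1×10³ / 270 = 115.2 N/mm (vertical).
Torsion M = P·e = 31.1×10³ × 320 = 9952000 N·mm.
Critical point at (x, y) = (45, 67.5) from centroid. f_tx = M·y/J = 702.1 N/mm; f_ty = M·x/J = 468.1 N/mm.
Resultant f_max = √[f_tx² + (f_v + f_ty)²] = √[702.1² + (115.2 + 468.1)²] = 912.7 N/mm.
Capacity per unit length: r_n/Ω = (1/2.0) × 0.6 × 490 × (0.707 × 8) = 831.4 N/mm.
912.7 > 831.4 → NOT adequate.

f_max ≈ 913 N/mm; NOT adequate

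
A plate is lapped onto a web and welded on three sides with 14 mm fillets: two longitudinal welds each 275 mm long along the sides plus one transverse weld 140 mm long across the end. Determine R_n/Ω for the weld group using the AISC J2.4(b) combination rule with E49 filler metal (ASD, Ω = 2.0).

E49XX → F_EXX = 490 MPa.
t_e = 0.707 × 14 = 9.898 mm.
R_nwl = 0.6 × 490 × 9.898 × 550 × 10⁻³ = 1601 kN (longitudinal, 2 welds).
R_nwt = 0.6 × 490 × 9.898 × 140 × 10⁻³ = 407.4 kN (transverse, base value).
(i) R_nwl + R_nwt = 2008 kN; (ii) 0.85 R_nwl + 1.5 R_nwt = 1972 kN.
R_n = max = 2008 kN [governs: (i)]; R_n/Ω = 1004 kN.

R_n/Ω ≈ 1000 kN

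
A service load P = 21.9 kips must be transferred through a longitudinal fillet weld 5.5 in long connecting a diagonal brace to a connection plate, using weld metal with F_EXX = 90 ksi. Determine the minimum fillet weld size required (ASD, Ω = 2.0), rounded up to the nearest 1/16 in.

w = 1/4 in

Total weld length L = 5.5 in.
Required throat t_e = P × Ω / (0.6 F_EXX × L) = 21.9 × 2.0 / (0.6 × 90 × 5.5) = 0.1475 in.
Required leg w = t_e / 0.707 = 0.2086 in → use 1/4 in.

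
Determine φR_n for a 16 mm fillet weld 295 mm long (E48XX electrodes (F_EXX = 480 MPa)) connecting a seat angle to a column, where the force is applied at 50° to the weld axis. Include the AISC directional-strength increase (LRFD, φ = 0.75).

t_e = 0.707 × 16 = 11.31 mm; A_we = 11.31 × 295 = 3337 mm².
Directional factor: 1.0 + 0.5 sin^1.5(50°) = 1.335.
F_nw = 0.6 × 480 × 1.335 = 384.5 MPa.
φR_n = 0.75 × 384.5 × 3337 × 10⁻³ = 962.4 kN.

φR_n ≈ 962 kN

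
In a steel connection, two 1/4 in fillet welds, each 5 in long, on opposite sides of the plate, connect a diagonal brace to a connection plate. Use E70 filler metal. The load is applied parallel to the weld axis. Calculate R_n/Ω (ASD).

R_n/Ω ≈ 37.1 kip

E70XX → F_EXX = 70 ksi.
Effective throat t_e = 0.707 × 0.25 = 0.1767 in.
Total length L = 10 in; A_we = 0.1767 × 10 = 1.767 in².
F_nw = 0.6 F_EXX = 0.6 × 70 = 42 ksi.
R_n = 42 × 1.767 = 74.23 kip; R_n/Ω = 74.23/2.0 = 37.12 kip.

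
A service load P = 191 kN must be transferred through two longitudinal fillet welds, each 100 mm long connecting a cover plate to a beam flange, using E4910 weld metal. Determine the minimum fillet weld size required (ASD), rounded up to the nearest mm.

w = 10 mm

E49XX → F_EXX = 490 MPa.
Total weld length L = 200 mm.
Required throat t_e = P × Ω / (0.6 F_EXX × L) = 191 × 2.0 / (0.6 × 490 × 200 × 10⁻³) = 6.497 mm.
Required leg w = t_e / 0.707 = 9.189 mm → use 10 mm.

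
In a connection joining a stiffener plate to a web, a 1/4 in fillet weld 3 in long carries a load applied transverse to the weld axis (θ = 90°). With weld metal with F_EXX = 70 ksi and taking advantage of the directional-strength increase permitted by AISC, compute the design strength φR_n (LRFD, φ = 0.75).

φR_n ≈ 25.1 kip

t_e = 0.707 × 0.25 = 0.1767 in; A_we = 0.1767 × 3 = 0.5302 in².
Directional factor: 1.0 + 0.5 sin^1.5(90°) = 1.5.
F_nw = 0.6 × 70 × 1.5 = 63 ksi.
φR_n = 0.75 × 63 × 0.5302 = 25.05 kip.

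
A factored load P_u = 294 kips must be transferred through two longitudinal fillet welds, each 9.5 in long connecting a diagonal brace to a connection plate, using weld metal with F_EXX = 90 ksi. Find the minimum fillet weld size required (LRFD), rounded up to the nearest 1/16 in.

w = 9/16 in

Total weld length L = 19 in.
Required throat t_e = P_u / (φ × 0.6 F_EXX × L) = 294 / (0.75 × 0.6 × 90 × 19) = 0.3821 in.
Required leg w = t_e / 0.707 = 0.5404 in → use 9/16 in.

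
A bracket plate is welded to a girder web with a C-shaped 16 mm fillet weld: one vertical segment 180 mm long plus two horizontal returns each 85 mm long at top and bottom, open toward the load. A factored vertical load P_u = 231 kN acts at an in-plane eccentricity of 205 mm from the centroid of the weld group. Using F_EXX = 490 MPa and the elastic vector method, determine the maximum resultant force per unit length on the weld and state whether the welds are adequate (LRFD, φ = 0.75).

Total weld length L_w = 350 mm. Treat welds as unit-width lines.
Centroid: x̄ = 2×85×42.5 / 350 = 20.64 mm from the vertical weld.
Polar moment about centroid: J = I_x + I_y = [180³/12 + 2×85×90²] + [180×20.64² + 2(85³/12 + 85×21.86²)] = 2123000 mm³.
Direct shear f_v = P/L_w = 231×10³ / 350 = 660 N/mm (vertical).
Torsion M = P·e = 231×10³ × 205 = 47355000 N·mm.
Critical point at (x, y) = (64.36, 90) from centroid. f_tx = M·y/J = 2007 N/mm; f_ty = M·x/J = 1435 N/mm.
Resultant f_max = √[f_tx² + (f_v + f_ty)²] = √[2007² + (660 + 1435)²] = 2902 N/mm.
Capacity per unit length: φr_n = 0.75 × 0.6 × 490 × (0.707 × 16) = 2494 N/mm.
2902 > 2494 → NOT adequate.

f_max ≈ 2900 N/mm; NOT adequate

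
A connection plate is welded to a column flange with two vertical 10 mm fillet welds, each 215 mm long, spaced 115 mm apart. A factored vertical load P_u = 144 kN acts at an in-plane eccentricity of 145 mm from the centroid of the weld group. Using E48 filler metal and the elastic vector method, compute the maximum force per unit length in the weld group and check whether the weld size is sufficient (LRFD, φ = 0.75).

f_max ≈ 1030 N/mm; adequate

E48XX → F_EXX = 480 MPa.
Total weld length L_w = 430 mm. Treat welds as unit-width lines.
Polar moment about centroid: J = 2[d³/12 + d(b/2)²] = 2[215³/12 + 215×57.5²] = 3078000 mm³.
Direct shear f_v = P/L_w = 144×10³ / 430 = 334.9 N/mm (vertical).
Torsion M = P·e = 144×10³ × 145 = 20880000 N·mm.
Critical point at (x, y) = (57.5, 107.5) from centroid. f_tx = M·y/J = 729.2 N/mm; f_ty = M·x/J = 390 N/mm.
Resultant f_max = √[f_tx² + (f_v + f_ty)²] = √[729.2² + (334.9 + 390)²] = 1028 N/mm.
Capacity per unit length: φr_n = 0.75 × 0.6 × 480 × (0.707 × 10) = 1527 N/mm.
1028 ≤ 1527 → adequate.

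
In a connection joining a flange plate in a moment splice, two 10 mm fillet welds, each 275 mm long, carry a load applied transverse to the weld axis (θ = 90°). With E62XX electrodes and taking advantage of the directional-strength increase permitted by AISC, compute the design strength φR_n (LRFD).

φR_n ≈ 1630 kN

E62XX → F_EXX = 620 MPa.
t_e = 0.707 × 10 = 7.07 mm; A_we = 7.07 × 550 = 3888 mm².
Directional factor: 1.0 + 0.5 sin^1.5(90°) = 1.5.
F_nw = 0.6 × 620 × 1.5 = 558 MPa.
φR_n = 0.75 × 558 × 3888 × 10⁻³ = 1627 kN.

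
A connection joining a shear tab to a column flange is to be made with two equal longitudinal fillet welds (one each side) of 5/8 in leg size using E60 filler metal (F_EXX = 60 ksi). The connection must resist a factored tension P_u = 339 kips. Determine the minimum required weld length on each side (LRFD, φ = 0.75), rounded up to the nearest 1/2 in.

Throat t_e = 0.707 × 0.625 = 0.4419 in.
φr_n = 0.75 × 0.6 × 60 × 0.4419 = 11.93 kips/in.
L_req = P_u / φr_n = 339 / 11.93 = 28.41 in total.
Per side: 28.41 / 2 = 14.21 in.
Round up → use L = 14.5 in on each side.

L = 14.5 in on each side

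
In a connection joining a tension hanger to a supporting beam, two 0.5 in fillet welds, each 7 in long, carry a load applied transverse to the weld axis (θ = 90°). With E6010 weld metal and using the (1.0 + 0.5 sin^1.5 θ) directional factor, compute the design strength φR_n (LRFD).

E60XX → F_EXX = 60 ksi.
t_e = 0.707 × 0.5 = 0.3535 in; A_we = 0.3535 × 14 = 4.949 in².
Directional factor: 1.0 + 0.5 sin^1.5(90°) = 1.5.
F_nw = 0.6 × 60 × 1.5 = 54 ksi.
φR_n = 0.75 × 54 × 4.949 = 200.4 kip.

φR_n ≈ 200 kip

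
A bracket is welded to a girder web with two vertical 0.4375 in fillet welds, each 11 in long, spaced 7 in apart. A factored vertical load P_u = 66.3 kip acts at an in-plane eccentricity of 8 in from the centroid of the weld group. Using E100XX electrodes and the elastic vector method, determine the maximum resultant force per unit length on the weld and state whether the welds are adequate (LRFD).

E100XX → F_EXX = 100 ksi.
Total weld length L_w = 22 in. Treat welds as unit-width lines.
Polar moment about centroid: J = 2[d³/12 + d(b/2)²] = 2[11³/12 + 11×3.5²] = 491.3 in³.
Direct shear f_v = P/L_w = 66.3 / 22 = 3.014 kip/in (vertical).
Torsion M = P·e = 66.3 × 8 = 530.4 kip·in.
Critical point at (x, y) = (3.5, 5.5) from centroid. f_tx = M·y/J = 5.937 kip/in; f_ty = M·x/J = 3.778 kip/in.
Resultant f_max = √[f_tx² + (f_v + f_ty)²] = √[5.937² + (3.014 + 3.778)²] = 9.021 kip/in.
Capacity per unit length: φr_n = 0.75 × 0.6 × 100 × (0.707 × 0.4375) = 13.92 kip/in.
9.021 ≤ 13.92 → adequate.

f_max ≈ 9.02 kip/in; adequate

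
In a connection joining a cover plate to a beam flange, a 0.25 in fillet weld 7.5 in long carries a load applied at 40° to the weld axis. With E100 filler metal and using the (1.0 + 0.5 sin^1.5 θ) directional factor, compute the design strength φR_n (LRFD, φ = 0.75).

φR_n ≈ 75 kip

E100XX → F_EXX = 100 ksi.
t_e = 0.707 × 0.25 = 0.1767 in; A_we = 0.1767 × 7.5 = 1.326 in².
Directional factor: 1.0 + 0.5 sin^1.5(40°) = 1.258.
F_nw = 0.6 × 100 × 1.258 = 75.46 ksi.
φR_n = 0.75 × 75.46 × 1.326 = 75.02 kip.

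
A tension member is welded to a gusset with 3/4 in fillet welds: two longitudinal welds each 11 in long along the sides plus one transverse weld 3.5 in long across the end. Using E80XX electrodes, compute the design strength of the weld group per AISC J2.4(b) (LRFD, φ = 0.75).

φR_n ≈ 487 kip

E80XX → F_EXX = 80 ksi.
t_e = 0.707 × 0.75 = 0.5302 in.
R_nwl = 0.6 × 80 × 0.5302 × 22 = 559.9 kip (longitudinal, 2 welds).
R_nwt = 0.6 × 80 × 0.5302 × 3.5 = 89.08 kip (transverse, base value).
(i) R_nwl + R_nwt = 649 kip; (ii) 0.85 R_nwl + 1.5 R_nwt = 609.6 kip.
R_n = max = 649 kip [governs: (i)]; φR_n = 486.8 kip.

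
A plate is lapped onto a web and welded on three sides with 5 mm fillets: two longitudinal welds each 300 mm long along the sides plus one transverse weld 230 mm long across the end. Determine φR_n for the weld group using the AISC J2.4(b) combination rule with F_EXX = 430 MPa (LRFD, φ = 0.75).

t_e = 0.707 × 5 = 3.535 mm.
R_nwl = 0.6 × 430 × 3.535 × 600 × 10⁻³ = 547.2 kN (longitudinal, 2 welds).
R_nwt = 0.6 × 430 × 3.535 × 230 × 10⁻³ = 209.8 kN (transverse, base value).
(i) R_nwl + R_nwt = 757 kN; (ii) 0.85 R_nwl + 1.5 R_nwt = 779.8 kN.
R_n = max = 779.8 kN [governs: (ii)]; φR_n = 584.8 kN.

φR_n ≈ 585 kN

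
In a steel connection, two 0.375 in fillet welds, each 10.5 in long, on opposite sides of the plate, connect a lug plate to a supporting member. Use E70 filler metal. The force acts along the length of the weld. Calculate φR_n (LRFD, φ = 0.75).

φR_n ≈ 175 kip

E70XX → F_EXX = 70 ksi.
Effective throat t_e = 0.707 × 0.375 = 0.2651 in.
Total length L = 21 in; A_we = 0.2651 × 21 = 5.568 in².
F_nw = 0.6 F_EXX = 0.6 × 70 = 42 ksi.
φR_n = 0.75 × 42 × 5.568 = 175.4 kip.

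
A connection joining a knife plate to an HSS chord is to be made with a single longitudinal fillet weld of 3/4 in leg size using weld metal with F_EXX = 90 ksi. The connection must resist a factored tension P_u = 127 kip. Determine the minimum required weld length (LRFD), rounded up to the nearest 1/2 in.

Throat t_e = 0.707 × 0.75 = 0.5302 in.
φr_n = 0.75 × 0.6 × 90 × 0.5302 = 21.48 kip/in.
L_req = P_u / φr_n = 127 / 21.48 = 5.914 in total.
Round up → use L = 6 in.

L = 6 in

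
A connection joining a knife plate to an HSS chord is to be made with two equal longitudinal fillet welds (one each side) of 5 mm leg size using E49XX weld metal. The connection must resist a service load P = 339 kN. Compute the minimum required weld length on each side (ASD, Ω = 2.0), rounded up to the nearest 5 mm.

E49XX → F_EXX = 490 MPa.
Throat t_e = 0.707 × 5 = 3.535 mm.
r_n/Ω = (0.6 × 490 × 3.535) / 2.0 = 519.6 N/mm = 0.5196 kN/mm.
L_req = P / (r_n/Ω) = 339 / 0.5196 = 652.4 mm total.
Per side: 652.4 / 2 = 326.2 mm.
Round up → use L = 330 mm on each side.

L = 330 mm on each side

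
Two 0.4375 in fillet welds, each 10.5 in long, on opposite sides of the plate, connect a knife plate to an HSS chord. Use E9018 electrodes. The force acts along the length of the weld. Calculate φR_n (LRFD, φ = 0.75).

E90XX → F_EXX = 90 ksi.
Effective throat t_e = 0.707 × 0.4375 = 0.3093 in.
Total length L = 21 in; A_we = 0.3093 × 21 = 6.496 in².
F_nw = 0.6 F_EXX = 0.6 × 90 = 54 ksi.
φR_n = 0.75 × 54 × 6.496 = 263.1 kips.

φR_n ≈ 263 kips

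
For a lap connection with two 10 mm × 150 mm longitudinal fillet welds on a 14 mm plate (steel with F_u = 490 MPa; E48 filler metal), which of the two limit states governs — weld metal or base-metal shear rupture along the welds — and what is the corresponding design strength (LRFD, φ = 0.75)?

E48XX → F_EXX = 480 MPa.
t_e = 0.707 × 10 = 7.07 mm; L = 300 mm.
Weld metal: φR_n = 0.75 × 0.6 × 480 × 7.07 × 300 × 10⁻³ = 458.1 kN.
Base metal (shear rupture): φR_n = 0.75 × 0.6 × 490 × 14 × 300 × 10⁻³ = 926.1 kN.
Governing: weld metal.

φR_n ≈ 458 kN (weld metal governs)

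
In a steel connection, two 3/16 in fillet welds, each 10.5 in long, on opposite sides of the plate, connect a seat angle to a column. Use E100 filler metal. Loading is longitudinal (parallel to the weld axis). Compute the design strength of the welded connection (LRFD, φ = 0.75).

E100XX → F_EXX = 100 ksi.
Effective throat t_e = 0.707 × 0.1875 = 0.1326 in.
Total length L = 21 in; A_we = 0.1326 × 21 = 2.784 in².
F_nw = 0.6 F_EXX = 0.6 × 100 = 60 ksi.
φR_n = 0.75 × 60 × 2.784 = 125.3 kips.

φR_n ≈ 125 kips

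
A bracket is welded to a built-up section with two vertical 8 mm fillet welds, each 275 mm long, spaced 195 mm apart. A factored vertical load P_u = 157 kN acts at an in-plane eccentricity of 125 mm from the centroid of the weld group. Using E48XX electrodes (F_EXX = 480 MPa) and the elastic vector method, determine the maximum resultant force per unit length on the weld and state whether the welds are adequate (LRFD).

Total weld length L_w = 550 mm. Treat welds as unit-width lines.
Polar moment about centroid: J = 2[d³/12 + d(b/2)²] = 2[275³/12 + 275×97.5²] = 8695000 mm³.
Direct shear f_v = P/L_w = 157×10³ / 550 = 285.5 N/mm (vertical).
Torsion M = P·e = 157×10³ × 125 = 19625000 N·mm.
Critical point at (x, y) = (97.5, 137.5) from centroid. f_tx = M·y/J = 310.4 N/mm; f_ty = M·x/J = 220.1 N/mm.
Resultant f_max = √[f_tx² + (f_v + f_ty)²] = √[310.4² + (285.5 + 220.1)²] = 593.2 N/mm.
Capacity per unit length: φr_n = 0.75 × 0.6 × 480 × (0.707 × 8) = 1222 N/mm.
593.2 ≤ 1222 → adequate.

f_max ≈ 593 N/mm; adequate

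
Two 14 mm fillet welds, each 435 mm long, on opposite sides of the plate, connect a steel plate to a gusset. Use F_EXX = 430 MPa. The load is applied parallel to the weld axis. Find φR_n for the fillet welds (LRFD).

φR_n ≈ 1670 kN

Effective throat t_e = 0.707 × 14 = 9.898 mm.
Total length L = 870 mm; A_we = 9.898 × 870 = 8611 mm².
F_nw = 0.6 F_EXX = 0.6 × 430 = 258 MPa.
φR_n = 0.75 × 258 × 8611 × 10⁻³ = 1666 kN.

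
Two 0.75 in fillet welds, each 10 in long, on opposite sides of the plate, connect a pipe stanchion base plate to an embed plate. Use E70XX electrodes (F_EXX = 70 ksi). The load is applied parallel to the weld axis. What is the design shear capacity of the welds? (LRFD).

Effective throat t_e = 0.707 × 0.75 = 0.5302 in.
Total length L = 20 in; A_we = 0.5302 × 20 = 10.61 in².
F_nw = 0.6 F_EXX = 0.6 × 70 = 42 ksi.
φR_n = 0.75 × 42 × 10.61 = 334.1 kips.

φR_n ≈ 334 kips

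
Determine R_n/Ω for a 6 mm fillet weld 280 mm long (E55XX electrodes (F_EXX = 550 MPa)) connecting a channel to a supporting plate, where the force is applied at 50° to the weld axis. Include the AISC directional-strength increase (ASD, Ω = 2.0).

R_n/Ω ≈ 262 kN

t_e = 0.707 × 6 = 4.242 mm; A_we = 4.242 × 280 = 1188 mm².
Directional factor: 1.0 + 0.5 sin^1.5(50°) = 1.335.
F_nw = 0.6 × 550 × 1.335 = 440.6 MPa.
R_n/Ω = (440.6 × 1188) / 2.0 × 10⁻³ = 261.7 kN.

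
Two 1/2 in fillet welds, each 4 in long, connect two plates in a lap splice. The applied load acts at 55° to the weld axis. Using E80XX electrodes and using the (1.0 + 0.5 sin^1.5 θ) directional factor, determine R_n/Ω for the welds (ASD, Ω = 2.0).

E80XX → F_EXX = 80 ksi.
t_e = 0.707 × 0.5 = 0.3535 in; A_we = 0.3535 × 8 = 2.828 in².
Directional factor: 1.0 + 0.5 sin^1.5(55°) = 1.371.
F_nw = 0.6 × 80 × 1.371 = 65.79 ksi.
R_n/Ω = (65.79 × 2.828) / 2.0 = 93.03 kip.

R_n/Ω ≈ 93 kip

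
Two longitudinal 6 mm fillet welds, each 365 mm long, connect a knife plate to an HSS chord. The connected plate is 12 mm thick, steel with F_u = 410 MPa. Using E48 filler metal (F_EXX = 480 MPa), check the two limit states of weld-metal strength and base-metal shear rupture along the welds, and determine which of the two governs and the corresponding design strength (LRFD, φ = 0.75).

φR_n ≈ 669 kN (weld metal governs)

t_e = 0.707 × 6 = 4.242 mm; L = 730 mm.
Weld metal: φR_n = 0.75 × 0.6 × 480 × 4.242 × 730 × 10⁻³ = 668.9 kN.
Base metal (shear rupture): φR_n = 0.75 × 0.6 × 410 × 12 × 730 × 10⁻³ = 1616 kN.
Governing: weld metal.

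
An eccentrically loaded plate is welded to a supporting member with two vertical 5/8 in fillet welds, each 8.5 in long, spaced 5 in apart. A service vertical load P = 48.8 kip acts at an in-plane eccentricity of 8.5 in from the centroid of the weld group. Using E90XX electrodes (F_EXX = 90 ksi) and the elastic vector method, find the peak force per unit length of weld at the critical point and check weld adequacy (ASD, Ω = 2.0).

Total weld length L_w = 17 in. Treat welds as unit-width lines.
Polar moment about centroid: J = 2[d³/12 + d(b/2)²] = 2[8.5³/12 + 8.5×2.5²] = 208.6 in³.
Direct shear f_v = P/L_w = 48.8 / 17 = 2.871 kip/in (vertical).
Torsion M = P·e = 48.8 × 8.5 = 414.8 kip·in.
Critical point at (x, y) = (2.5, 4.25) from centroid. f_tx = M·y/J = 8.451 kip/in; f_ty = M·x/J = 4.971 kip/in.
Resultant f_max = √[f_tx² + (f_v + f_ty)²] = √[8.451² + (2.871 + 4.971)²] = 11.53 kip/in.
Capacity per unit length: r_n/Ω = (1/2.0) × 0.6 × 90 × (0.707 × 0.625) = 11.93 kip/in.
11.53 ≤ 11.93 → adequate.

f_max ≈ 11.5 kip/in; adequate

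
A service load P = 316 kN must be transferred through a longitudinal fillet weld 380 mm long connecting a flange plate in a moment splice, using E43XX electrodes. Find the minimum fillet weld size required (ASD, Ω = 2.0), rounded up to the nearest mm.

w = 10 mm

E43XX → F_EXX = 430 MPa.
Total weld length L = 380 mm.
Required throat t_e = P × Ω / (0.6 F_EXX × L) = 316 × 2.0 / (0.6 × 430 × 380 × 10⁻³) = 6.446 mm.
Required leg w = t_e / 0.707 = 9.118 mm → use 10 mm.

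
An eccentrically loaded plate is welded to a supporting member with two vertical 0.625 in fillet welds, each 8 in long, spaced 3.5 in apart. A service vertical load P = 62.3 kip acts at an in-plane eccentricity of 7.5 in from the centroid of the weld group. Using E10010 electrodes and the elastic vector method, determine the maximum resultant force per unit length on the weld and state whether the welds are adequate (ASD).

f_max ≈ 17.1 kip/in; NOT adequate

E100XX → F_EXX = 100 ksi.
Total weld length L_w = 16 in. Treat welds as unit-width lines.
Polar moment about centroid: J = 2[d³/12 + d(b/2)²] = 2[8³/12 + 8×1.75²] = 134.3 in³.
Direct shear f_v = P/L_w = 62.3 / 16 = 3.894 kip/in (vertical).
Torsion M = P·e = 62.3 × 7.5 = 467.25 kip·in.
Critical point at (x, y) = (1.75, 4) from centroid. f_tx = M·y/J = 13.91 kip/in; f_ty = M·x/J = 6.087 kip/in.
Resultant f_max = √[f_tx² + (f_v + f_ty)²] = √[13.91² + (3.894 + 6.087)²] = 17.12 kip/in.
Capacity per unit length: r_n/Ω = (1/2.0) × 0.6 × 100 × (0.707 × 0.625) = 13.26 kip/in.
17.12 > 13.26 → NOT adequate.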